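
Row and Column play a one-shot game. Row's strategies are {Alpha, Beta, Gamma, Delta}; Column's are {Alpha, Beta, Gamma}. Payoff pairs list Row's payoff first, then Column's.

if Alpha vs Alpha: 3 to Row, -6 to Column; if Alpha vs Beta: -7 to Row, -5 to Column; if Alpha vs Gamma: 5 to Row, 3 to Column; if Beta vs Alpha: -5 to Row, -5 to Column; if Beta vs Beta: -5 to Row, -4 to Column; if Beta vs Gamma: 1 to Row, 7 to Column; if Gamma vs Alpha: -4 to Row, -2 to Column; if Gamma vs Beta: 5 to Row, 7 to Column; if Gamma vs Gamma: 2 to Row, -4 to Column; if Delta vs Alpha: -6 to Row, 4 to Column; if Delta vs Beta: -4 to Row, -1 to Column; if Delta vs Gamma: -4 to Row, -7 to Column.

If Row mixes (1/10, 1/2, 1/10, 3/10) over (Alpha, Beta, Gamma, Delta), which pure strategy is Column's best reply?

Gamma

Compute Column's expected payoff from each pure strategy against the given mix.
Alpha: (1/10)·(-6) + (1/2)·(-5) + (1/10)·(-2) + (3/10)·4 = -21/10
Beta: (1/10)·(-5) + (1/2)·(-4) + (1/10)·7 + (3/10)·(-1) = -21/10
Gamma: (1/10)·3 + (1/2)·7 + (1/10)·(-4) + (3/10)·(-7) = 13/10
Highest expected payoff is 13/10, from Gamma.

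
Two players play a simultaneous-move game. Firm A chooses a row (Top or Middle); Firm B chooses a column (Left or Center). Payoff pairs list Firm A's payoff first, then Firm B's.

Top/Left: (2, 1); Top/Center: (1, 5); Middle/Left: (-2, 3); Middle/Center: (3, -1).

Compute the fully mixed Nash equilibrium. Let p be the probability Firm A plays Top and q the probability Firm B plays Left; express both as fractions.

p = 1/2, q = 1/3

Each player's mixing probability is pinned down by making the *other* player indifferent.
Firm B indifferent between Left and Center: p·1 + (1−p)·3 = p·5 + (1−p)·(-1) ⟹ 3 + (-2)p = (-1) + 6p ⟹ p = 1/2.
Firm A indifferent between Top and Middle: q·2 + (1−q)·1 = q·(-2) + (1−q)·3 ⟹ 1 + 1q = 3 + (-5)q ⟹ q = 1/3.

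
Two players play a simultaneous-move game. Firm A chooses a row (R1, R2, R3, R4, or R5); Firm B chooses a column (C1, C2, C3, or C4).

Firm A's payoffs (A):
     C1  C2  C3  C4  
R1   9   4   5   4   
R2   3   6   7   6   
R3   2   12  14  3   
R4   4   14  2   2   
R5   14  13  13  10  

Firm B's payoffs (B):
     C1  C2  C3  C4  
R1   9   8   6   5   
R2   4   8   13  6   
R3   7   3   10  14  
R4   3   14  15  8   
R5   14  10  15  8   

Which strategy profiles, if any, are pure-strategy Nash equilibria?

There is no pure-strategy Nash equilibrium

A profile is a Nash equilibrium when each player is best-responding to the other.
Firm A's best responses — vs C1: R5 (payoff 14); vs C2: R4 (payoff 14); vs C3: R3 (payoff 14); vs C4: R5 (payoff 10).
Firm B's best responses — vs R1: C1 (payoff 9); vs R2: C3 (payoff 13); vs R3: C4 (payoff 14); vs R4: C3 (payoff 15); vs R5: C3 (payoff 15).
No cell has both players best-responding. For instance, Firm A's best reply to C2 is R4, but against R4 Firm B prefers C3 over C2.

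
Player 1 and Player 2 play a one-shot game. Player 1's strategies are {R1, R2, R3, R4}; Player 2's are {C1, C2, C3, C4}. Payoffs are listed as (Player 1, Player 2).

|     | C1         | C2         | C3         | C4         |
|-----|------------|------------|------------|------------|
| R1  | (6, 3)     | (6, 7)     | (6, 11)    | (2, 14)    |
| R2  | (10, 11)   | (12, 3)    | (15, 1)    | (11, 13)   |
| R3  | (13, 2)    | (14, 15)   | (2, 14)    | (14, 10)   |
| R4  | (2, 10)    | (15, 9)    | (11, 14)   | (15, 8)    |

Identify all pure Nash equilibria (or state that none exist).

Check mutual best responses: a cell is a NE iff neither player can gain by unilaterally deviating.
Player 1's best responses — vs C1: R3 (payoff 13); vs C2: R4 (payoff 15); vs C3: R2 (payoff 15); vs C4: R4 (payoff 15).
Player 2's best responses — vs R1: C4 (payoff 14); vs R2: C4 (payoff 13); vs R3: C2 (payoff 15); vs R4: C3 (payoff 14).
No cell has both players best-responding. For instance, Player 1's best reply to C2 is R4, but against R4 Player 2 prefers C3 over C2.

There is no pure-strategy Nash equilibrium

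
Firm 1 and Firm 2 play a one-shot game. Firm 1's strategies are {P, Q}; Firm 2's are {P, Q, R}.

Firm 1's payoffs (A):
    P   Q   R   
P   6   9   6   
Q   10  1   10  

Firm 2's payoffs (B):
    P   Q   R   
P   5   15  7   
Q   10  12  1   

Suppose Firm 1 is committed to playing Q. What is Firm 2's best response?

Q

With Firm 1 fixed at Q, Firm 2's payoffs are: P → 10, Q → 12, R → 1.
The maximum is 12, achieved by Q.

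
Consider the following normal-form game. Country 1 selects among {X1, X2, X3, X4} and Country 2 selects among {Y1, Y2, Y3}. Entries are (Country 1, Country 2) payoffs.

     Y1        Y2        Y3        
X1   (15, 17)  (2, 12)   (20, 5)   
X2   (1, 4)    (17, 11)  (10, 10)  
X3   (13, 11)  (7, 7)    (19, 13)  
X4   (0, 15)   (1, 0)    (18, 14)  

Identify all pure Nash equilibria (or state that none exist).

(X1, Y1) and (X2, Y2)

Check mutual best responses: a cell is a NE iff neither player can gain by unilaterally deviating.
Country 1's best responses — vs Y1: X1 (payoff 15); vs Y2: X2 (payoff 17); vs Y3: X1 (payoff 20).
Country 2's best responses — vs X1: Y1 (payoff 17); vs X2: Y2 (payoff 11); vs X3: Y3 (payoff 13); vs X4: Y1 (payoff 15).
Mutual best responses occur at (X1, Y1) and (X2, Y2); at each, neither player gains by switching.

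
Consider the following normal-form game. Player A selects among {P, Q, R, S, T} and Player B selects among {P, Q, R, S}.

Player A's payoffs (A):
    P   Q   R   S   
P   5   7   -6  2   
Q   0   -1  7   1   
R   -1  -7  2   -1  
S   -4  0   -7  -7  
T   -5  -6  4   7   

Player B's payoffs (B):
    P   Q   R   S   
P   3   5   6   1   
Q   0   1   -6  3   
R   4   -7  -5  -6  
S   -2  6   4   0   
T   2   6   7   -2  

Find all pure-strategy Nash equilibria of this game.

Find each player's best response to every opponent strategy; NE are the intersections.
Player A's best responses — vs P: P (payoff 5); vs Q: P (payoff 7); vs R: Q (payoff 7); vs S: T (payoff 7).
Player B's best responses — vs P: R (payoff 6); vs Q: S (payoff 3); vs R: P (payoff 4); vs S: Q (payoff 6); vs T: R (payoff 7).
No cell has both players best-responding. For instance, Player A's best reply to P is P, but against P Player B prefers R over P.

None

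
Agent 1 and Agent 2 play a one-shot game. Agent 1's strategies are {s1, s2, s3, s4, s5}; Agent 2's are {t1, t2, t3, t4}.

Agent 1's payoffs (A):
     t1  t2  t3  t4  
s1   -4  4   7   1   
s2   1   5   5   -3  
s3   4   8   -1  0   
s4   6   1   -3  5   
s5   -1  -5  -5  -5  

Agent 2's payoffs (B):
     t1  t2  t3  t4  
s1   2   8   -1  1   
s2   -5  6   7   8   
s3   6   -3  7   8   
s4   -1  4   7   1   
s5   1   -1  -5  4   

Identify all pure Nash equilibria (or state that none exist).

Find each player's best response to every opponent strategy; NE are the intersections.
Agent 1's best responses — vs t1: s4 (payoff 6); vs t2: s3 (payoff 8); vs t3: s1 (payoff 7); vs t4: s4 (payoff 5).
Agent 2's best responses — vs s1: t2 (payoff 8); vs s2: t4 (payoff 8); vs s3: t4 (payoff 8); vs s4: t3 (payoff 7); vs s5: t4 (payoff 4).
No cell has both players best-responding. For instance, Agent 1's best reply to t2 is s3, but against s3 Agent 2 prefers t4 over t2.

There is no pure-strategy Nash equilibrium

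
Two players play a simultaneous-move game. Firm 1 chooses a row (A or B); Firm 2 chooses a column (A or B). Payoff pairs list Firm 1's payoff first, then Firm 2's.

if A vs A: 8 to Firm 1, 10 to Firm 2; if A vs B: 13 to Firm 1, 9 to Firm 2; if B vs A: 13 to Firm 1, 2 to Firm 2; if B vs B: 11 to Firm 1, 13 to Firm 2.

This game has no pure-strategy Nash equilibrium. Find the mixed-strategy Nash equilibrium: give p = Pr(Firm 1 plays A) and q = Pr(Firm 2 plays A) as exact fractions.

Each player's mixing probability is pinned down by making the *other* player indifferent.
Firm 2 indifferent between A and B: p·10 + (1−p)·2 = p·9 + (1−p)·13 ⟹ 2 + 8p = 13 + (-4)p ⟹ p = 11/12.
Firm 1 indifferent between A and B: q·8 + (1−q)·13 = q·13 + (1−q)·11 ⟹ 13 + (-5)q = 11 + 2q ⟹ q = 2/7.

p = 11/12, q = 2/7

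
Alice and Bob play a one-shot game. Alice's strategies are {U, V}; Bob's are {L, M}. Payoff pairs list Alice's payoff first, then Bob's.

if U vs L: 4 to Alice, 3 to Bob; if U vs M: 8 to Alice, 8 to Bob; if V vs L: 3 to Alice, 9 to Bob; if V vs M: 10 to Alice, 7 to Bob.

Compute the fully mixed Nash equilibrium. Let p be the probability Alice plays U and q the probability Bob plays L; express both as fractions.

Each player's mixing probability is pinned down by making the *other* player indifferent.
Bob indifferent between L and M: p·3 + (1−p)·9 = p·8 + (1−p)·7 ⟹ 9 + (-6)p = 7 + 1p ⟹ p = 2/7.
Alice indifferent between U and V: q·4 + (1−q)·8 = q·3 + (1−q)·10 ⟹ 8 + (-4)q = 10 + (-7)q ⟹ q = 2/3.

p = 2/7, q = 2/3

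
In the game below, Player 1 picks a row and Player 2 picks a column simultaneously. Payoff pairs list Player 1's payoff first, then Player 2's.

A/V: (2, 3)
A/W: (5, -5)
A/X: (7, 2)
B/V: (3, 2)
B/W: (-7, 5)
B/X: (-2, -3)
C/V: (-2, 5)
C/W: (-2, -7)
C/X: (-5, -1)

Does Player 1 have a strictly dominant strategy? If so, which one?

A strategy is strictly dominant if it gives Player 1 a strictly higher payoff than every other strategy, against every choice by the opponent.
A is not dominant: against V, B gives 3 > 2.
B is not dominant: against W, A gives 5 > -7.
C is not dominant: against V, A gives 2 > -2.
No single strategy is best against every opponent action.

None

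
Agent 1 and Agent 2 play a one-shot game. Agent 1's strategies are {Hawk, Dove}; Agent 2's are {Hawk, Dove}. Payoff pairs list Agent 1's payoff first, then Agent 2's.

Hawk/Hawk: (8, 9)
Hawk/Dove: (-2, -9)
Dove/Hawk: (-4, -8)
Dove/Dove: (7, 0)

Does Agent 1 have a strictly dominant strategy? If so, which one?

A strategy is strictly dominant if it gives Agent 1 a strictly higher payoff than every other strategy, against every choice by the opponent.
Hawk is not dominant: against Dove, Dove gives 7 > -2.
Dove is not dominant: against Hawk, Hawk gives 8 > -4.
No single strategy is best against every opponent action.

No strictly dominant strategy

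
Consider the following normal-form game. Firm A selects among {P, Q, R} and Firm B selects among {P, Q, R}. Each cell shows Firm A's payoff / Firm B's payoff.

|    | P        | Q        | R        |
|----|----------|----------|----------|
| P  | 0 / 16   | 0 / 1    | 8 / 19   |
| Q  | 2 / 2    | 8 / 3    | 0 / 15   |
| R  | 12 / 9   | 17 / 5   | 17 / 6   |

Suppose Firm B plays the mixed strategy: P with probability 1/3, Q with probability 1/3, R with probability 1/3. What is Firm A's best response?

R

Compute Firm A's expected payoff from each pure strategy against the given mix.
P: (1/3)·0 + (1/3)·0 + (1/3)·8 = 8/3
Q: (1/3)·2 + (1/3)·8 + (1/3)·0 = 10/3
R: (1/3)·12 + (1/3)·17 + (1/3)·17 = 46/3
Highest expected payoff is 46/3, from R.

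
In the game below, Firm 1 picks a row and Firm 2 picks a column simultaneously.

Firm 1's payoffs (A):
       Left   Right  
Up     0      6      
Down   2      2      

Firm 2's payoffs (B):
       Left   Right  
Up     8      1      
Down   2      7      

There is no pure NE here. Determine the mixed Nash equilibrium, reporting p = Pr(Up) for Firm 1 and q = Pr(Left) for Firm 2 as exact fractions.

p = 5/12, q = 2/3

In a mixed NE each player is indifferent between their pure strategies, so the opponent's mix sets the indifference.
Firm 2 indifferent between Left and Right: p·8 + (1−p)·2 = p·1 + (1−p)·7 ⟹ 2 + 6p = 7 + (-6)p ⟹ p = 5/12.
Firm 1 indifferent between Up and Down: q·0 + (1−q)·6 = q·2 + (1−q)·2 ⟹ 6 + (-6)q = 2 + 0q ⟹ q = 2/3.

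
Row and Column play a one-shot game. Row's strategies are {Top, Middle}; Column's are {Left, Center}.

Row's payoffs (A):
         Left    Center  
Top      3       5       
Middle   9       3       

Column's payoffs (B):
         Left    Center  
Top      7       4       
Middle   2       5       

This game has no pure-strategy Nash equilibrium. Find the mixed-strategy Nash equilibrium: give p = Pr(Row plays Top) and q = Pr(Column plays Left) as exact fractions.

In a mixed NE each player is indifferent between their pure strategies, so the opponent's mix sets the indifference.
Column indifferent between Left and Center: p·7 + (1−p)·2 = p·4 + (1−p)·5 ⟹ 2 + 5p = 5 + (-1)p ⟹ p = 1/2.
Row indifferent between Top and Middle: q·3 + (1−q)·5 = q·9 + (1−q)·3 ⟹ 5 + (-2)q = 3 + 6q ⟹ q = 1/4.

p = 1/2, q = 1/4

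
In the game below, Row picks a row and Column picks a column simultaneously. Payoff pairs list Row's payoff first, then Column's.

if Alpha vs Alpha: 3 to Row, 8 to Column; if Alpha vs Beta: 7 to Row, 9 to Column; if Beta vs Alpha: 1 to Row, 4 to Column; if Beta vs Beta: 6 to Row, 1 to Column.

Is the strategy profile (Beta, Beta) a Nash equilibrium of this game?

Holding Column at Beta: Row gets 6 from Beta but could get 7 by switching to Alpha. Row has a profitable deviation.

No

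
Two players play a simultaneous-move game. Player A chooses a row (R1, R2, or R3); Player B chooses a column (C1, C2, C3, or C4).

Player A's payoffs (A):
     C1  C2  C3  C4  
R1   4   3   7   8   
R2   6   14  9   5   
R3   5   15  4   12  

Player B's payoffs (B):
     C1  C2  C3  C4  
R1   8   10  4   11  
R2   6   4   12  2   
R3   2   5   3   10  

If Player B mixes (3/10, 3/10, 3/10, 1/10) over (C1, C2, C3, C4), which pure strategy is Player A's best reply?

Player A's best reply maximizes expected payoff against the mix.
R1: (3/10)·4 + (3/10)·3 + (3/10)·7 + (1/10)·8 = 5
R2: (3/10)·6 + (3/10)·14 + (3/10)·9 + (1/10)·5 = 46/5
R3: (3/10)·5 + (3/10)·15 + (3/10)·4 + (1/10)·12 = 42/5
Highest expected payoff is 46/5, from R2.

R2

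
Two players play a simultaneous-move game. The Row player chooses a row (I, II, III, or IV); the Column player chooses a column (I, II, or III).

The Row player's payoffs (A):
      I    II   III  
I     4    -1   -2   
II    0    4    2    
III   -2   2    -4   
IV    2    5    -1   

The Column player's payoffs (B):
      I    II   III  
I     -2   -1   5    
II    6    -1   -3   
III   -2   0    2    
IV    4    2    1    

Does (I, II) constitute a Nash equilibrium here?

No

Holding the Column player at II: the Row player gets -1 from I but could get 5 by switching to IV. The Row player has a profitable deviation.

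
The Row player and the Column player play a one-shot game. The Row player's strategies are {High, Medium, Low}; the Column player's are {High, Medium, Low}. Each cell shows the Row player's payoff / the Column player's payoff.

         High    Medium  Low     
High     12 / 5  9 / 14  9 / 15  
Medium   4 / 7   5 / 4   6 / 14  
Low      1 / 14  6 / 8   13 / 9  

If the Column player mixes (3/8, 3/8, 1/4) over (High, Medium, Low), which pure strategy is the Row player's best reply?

High

Compute the Row player's expected payoff from each pure strategy against the given mix.
High: (3/8)·12 + (3/8)·9 + (1/4)·9 = 81/8
Medium: (3/8)·4 + (3/8)·5 + (1/4)·6 = 39/8
Low: (3/8)·1 + (3/8)·6 + (1/4)·13 = 47/8
Highest expected payoff is 81/8, from High.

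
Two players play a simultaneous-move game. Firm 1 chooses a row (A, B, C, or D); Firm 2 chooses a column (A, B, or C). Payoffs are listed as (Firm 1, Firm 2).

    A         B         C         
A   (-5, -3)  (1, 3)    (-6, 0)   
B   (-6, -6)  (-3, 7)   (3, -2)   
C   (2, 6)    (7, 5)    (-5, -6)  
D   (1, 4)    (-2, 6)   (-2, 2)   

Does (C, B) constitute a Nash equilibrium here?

Holding Firm 2 at B: Firm 1 gets 7 from C, versus 1 from A, -3 from B, -2 from D. No profitable deviation for Firm 1.
Holding Firm 1 at C: Firm 2 gets 5 from B but could get 6 by switching to A. Firm 2 has a profitable deviation.

No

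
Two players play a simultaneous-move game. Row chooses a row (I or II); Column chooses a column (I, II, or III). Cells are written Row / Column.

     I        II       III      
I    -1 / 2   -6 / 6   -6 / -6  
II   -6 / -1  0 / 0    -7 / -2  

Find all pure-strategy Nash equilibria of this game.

Check mutual best responses: a cell is a NE iff neither player can gain by unilaterally deviating.
Row's best responses — vs I: I (payoff -1); vs II: II (payoff 0); vs III: I (payoff -6).
Column's best responses — vs I: II (payoff 6); vs II: II (payoff 0).
The only mutual best response is (II, II); neither player gains by switching there.

(II, II)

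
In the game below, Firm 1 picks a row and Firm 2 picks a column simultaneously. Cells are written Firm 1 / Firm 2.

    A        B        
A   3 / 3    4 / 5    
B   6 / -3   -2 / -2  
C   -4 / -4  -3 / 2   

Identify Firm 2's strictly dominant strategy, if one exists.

Check whether one of Firm 2's strategies beats all alternatives regardless of what the opponent does.
B strictly dominates: vs A: 5 > 3; vs B: -2 > -3; vs C: 2 > -4.

B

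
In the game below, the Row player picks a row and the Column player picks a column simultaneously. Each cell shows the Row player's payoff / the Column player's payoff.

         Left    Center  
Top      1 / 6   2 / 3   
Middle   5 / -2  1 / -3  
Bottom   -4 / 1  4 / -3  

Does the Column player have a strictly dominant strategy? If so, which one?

A strategy is strictly dominant if it gives the Column player a strictly higher payoff than every other strategy, against every choice by the opponent.
Left strictly dominates: vs Top: 6 > 3; vs Middle: -2 > -3; vs Bottom: 1 > -3.

Left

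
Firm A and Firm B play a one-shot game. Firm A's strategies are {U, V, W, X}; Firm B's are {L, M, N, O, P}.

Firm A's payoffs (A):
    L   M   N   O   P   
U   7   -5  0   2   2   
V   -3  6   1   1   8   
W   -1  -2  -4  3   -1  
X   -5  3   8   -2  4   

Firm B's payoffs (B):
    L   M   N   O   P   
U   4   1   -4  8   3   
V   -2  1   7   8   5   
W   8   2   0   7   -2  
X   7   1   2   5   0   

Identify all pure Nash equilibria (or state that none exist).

Check mutual best responses: a cell is a NE iff neither player can gain by unilaterally deviating.
Firm A's best responses — vs L: U (payoff 7); vs M: V (payoff 6); vs N: X (payoff 8); vs O: W (payoff 3); vs P: V (payoff 8).
Firm B's best responses — vs U: O (payoff 8); vs V: O (payoff 8); vs W: L (payoff 8); vs X: L (payoff 7).
No cell has both players best-responding. For instance, Firm A's best reply to M is V, but against V Firm B prefers O over M.

There is no pure-strategy Nash equilibrium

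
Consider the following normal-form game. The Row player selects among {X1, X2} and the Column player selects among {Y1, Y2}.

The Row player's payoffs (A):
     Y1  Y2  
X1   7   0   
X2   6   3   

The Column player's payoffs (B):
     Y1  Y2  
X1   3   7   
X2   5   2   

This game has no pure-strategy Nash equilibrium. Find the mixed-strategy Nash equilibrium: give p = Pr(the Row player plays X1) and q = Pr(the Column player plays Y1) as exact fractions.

Each player's mixing probability is pinned down by making the *other* player indifferent.
The Column player indifferent between Y1 and Y2: p·3 + (1−p)·5 = p·7 + (1−p)·2 ⟹ 5 + (-2)p = 2 + 5p ⟹ p = 3/7.
The Row player indifferent between X1 and X2: q·7 + (1−q)·0 = q·6 + (1−q)·3 ⟹ 0 + 7q = 3 + 3q ⟹ q = 3/4.

p = 3/7, q = 3/4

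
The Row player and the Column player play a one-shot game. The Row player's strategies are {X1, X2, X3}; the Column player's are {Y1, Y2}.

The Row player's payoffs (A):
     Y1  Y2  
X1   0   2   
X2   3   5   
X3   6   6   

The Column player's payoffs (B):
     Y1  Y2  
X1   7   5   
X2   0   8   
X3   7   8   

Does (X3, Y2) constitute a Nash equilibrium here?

Holding the Column player at Y2: the Row player gets 6 from X3, versus 2 from X1, 5 from X2. No profitable deviation for the Row player.
Holding the Row player at X3: the Column player gets 8 from Y2, versus 7 from Y1. No profitable deviation for the Column player either.

Yes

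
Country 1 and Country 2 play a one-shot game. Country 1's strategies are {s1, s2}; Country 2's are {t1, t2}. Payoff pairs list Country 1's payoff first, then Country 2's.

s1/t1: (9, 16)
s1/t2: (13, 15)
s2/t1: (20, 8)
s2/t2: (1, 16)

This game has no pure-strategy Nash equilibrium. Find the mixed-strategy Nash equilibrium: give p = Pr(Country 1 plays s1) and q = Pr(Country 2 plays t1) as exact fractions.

p = 8/9, q = 12/23

Each player's mixing probability is pinned down by making the *other* player indifferent.
Country 2 indifferent between t1 and t2: p·16 + (1−p)·8 = p·15 + (1−p)·16 ⟹ 8 + 8p = 16 + (-1)p ⟹ p = 8/9.
Country 1 indifferent between s1 and s2: q·9 + (1−q)·13 = q·20 + (1−q)·1 ⟹ 13 + (-4)q = 1 + 19q ⟹ q = 12/23.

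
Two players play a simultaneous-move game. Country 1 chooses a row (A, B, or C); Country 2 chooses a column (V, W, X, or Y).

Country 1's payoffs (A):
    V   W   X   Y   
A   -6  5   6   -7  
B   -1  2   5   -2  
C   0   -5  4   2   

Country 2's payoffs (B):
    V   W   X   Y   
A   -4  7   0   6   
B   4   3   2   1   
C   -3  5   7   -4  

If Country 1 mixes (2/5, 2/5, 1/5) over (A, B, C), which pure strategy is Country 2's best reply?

W

Country 2's best reply maximizes expected payoff against the mix.
V: (2/5)·(-4) + (2/5)·4 + (1/5)·(-3) = -3/5
W: (2/5)·7 + (2/5)·3 + (1/5)·5 = 5
X: (2/5)·0 + (2/5)·2 + (1/5)·7 = 11/5
Y: (2/5)·6 + (2/5)·1 + (1/5)·(-4) = 2
Highest expected payoff is 5, from W.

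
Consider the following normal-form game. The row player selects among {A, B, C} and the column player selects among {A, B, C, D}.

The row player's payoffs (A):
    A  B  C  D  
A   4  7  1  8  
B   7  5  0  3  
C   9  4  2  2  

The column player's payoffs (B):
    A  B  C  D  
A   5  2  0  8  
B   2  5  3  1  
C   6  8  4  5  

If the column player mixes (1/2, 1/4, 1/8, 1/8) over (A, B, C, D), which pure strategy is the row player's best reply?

Compute the row player's expected payoff from each pure strategy against the given mix.
A: (1/2)·4 + (1/4)·7 + (1/8)·1 + (1/8)·8 = 39/8
B: (1/2)·7 + (1/4)·5 + (1/8)·0 + (1/8)·3 = 41/8
C: (1/2)·9 + (1/4)·4 + (1/8)·2 + (1/8)·2 = 6
Highest expected payoff is 6, from C.

C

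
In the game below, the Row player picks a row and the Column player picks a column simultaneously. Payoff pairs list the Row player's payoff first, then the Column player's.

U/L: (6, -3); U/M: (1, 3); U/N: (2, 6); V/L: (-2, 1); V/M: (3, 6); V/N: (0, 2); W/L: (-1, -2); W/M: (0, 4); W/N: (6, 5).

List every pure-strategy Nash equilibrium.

Find each player's best response to every opponent strategy; NE are the intersections.
The Row player's best responses — vs L: U (payoff 6); vs M: V (payoff 3); vs N: W (payoff 6).
The Column player's best responses — vs U: N (payoff 6); vs V: M (payoff 6); vs W: N (payoff 5).
Mutual best responses occur at (V, M) and (W, N); at each, neither player gains by switching.

(V, M) and (W, N)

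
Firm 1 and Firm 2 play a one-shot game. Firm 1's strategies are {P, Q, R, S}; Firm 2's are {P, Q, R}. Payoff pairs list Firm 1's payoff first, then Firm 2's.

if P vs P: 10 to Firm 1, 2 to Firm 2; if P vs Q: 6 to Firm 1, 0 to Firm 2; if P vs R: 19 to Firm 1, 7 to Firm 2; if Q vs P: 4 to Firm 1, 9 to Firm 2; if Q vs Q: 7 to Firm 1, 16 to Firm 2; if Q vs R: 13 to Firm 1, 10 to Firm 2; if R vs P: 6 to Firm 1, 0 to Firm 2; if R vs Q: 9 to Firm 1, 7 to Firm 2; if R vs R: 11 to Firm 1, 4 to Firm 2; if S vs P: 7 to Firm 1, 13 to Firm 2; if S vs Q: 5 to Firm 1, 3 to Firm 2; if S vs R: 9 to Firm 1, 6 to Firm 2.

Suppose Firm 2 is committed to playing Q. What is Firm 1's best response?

With Firm 2 fixed at Q, Firm 1's payoffs are: P → 6, Q → 7, R → 9, S → 5.
The maximum is 9, achieved by R.

R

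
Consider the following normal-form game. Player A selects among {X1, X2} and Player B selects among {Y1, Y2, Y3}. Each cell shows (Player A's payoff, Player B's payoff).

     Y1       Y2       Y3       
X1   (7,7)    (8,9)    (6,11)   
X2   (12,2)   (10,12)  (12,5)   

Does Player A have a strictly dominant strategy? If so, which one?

A strategy is strictly dominant if it gives Player A a strictly higher payoff than every other strategy, against every choice by the opponent.
X2 strictly dominates: vs Y1: 12 > 7; vs Y2: 10 > 8; vs Y3: 12 > 6.

X2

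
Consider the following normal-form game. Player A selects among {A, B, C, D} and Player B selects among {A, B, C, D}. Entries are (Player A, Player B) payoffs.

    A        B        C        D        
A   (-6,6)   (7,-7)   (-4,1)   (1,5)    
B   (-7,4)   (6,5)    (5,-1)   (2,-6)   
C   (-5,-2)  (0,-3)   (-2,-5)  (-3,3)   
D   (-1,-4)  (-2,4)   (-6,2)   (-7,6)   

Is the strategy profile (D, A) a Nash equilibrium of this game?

Holding Player B at A: Player A gets -1 from D, versus -6 from A, -7 from B, -5 from C. No profitable deviation for Player A.
Holding Player A at D: Player B gets -4 from A but could get 6 by switching to D. Player B has a profitable deviation.

No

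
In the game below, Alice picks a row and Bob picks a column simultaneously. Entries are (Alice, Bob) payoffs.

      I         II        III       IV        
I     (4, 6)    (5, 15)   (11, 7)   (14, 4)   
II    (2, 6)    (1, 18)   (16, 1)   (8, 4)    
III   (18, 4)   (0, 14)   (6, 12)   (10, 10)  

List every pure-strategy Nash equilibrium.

(I, II)

Check mutual best responses: a cell is a NE iff neither player can gain by unilaterally deviating.
Alice's best responses — vs I: III (payoff 18); vs II: I (payoff 5); vs III: II (payoff 16); vs IV: I (payoff 14).
Bob's best responses — vs I: II (payoff 15); vs II: II (payoff 18); vs III: II (payoff 14).
The only mutual best response is (I, II); neither player gains by switching there.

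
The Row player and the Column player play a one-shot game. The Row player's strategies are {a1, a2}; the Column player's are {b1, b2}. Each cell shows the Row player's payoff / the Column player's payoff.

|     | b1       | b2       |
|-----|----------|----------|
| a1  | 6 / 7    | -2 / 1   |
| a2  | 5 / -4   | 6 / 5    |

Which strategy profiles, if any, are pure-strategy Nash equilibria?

(a1, b1) and (a2, b2)

Find each player's best response to every opponent strategy; NE are the intersections.
The Row player's best responses — vs b1: a1 (payoff 6); vs b2: a2 (payoff 6).
The Column player's best responses — vs a1: b1 (payoff 7); vs a2: b2 (payoff 5).
Mutual best responses occur at (a1, b1) and (a2, b2); at each, neither player gains by switching.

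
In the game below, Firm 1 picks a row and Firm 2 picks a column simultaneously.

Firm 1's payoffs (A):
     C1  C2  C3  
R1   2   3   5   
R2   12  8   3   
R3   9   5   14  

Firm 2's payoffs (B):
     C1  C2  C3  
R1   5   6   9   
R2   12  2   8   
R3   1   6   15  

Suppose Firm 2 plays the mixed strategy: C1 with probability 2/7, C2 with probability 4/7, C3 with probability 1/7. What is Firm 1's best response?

R2

Firm 1's best reply maximizes expected payoff against the mix.
R1: (2/7)·2 + (4/7)·3 + (1/7)·5 = 3
R2: (2/7)·12 + (4/7)·8 + (1/7)·3 = 59/7
R3: (2/7)·9 + (4/7)·5 + (1/7)·14 = 52/7
Highest expected payoff is 59/7, from R2.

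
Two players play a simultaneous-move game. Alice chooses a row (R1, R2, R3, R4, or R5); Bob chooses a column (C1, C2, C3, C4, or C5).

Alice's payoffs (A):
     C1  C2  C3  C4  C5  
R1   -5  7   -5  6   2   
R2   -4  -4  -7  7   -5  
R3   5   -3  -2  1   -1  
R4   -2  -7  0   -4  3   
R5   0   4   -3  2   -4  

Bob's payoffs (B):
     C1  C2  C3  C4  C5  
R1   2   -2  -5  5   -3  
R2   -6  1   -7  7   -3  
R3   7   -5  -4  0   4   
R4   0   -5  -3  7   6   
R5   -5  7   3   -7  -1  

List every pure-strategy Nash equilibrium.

(R2, C4) and (R3, C1)

A profile is a Nash equilibrium when each player is best-responding to the other.
Alice's best responses — vs C1: R3 (payoff 5); vs C2: R1 (payoff 7); vs C3: R4 (payoff 0); vs C4: R2 (payoff 7); vs C5: R4 (payoff 3).
Bob's best responses — vs R1: C4 (payoff 5); vs R2: C4 (payoff 7); vs R3: C1 (payoff 7); vs R4: C4 (payoff 7); vs R5: C2 (payoff 7).
Mutual best responses occur at (R2, C4) and (R3, C1); at each, neither player gains by switching.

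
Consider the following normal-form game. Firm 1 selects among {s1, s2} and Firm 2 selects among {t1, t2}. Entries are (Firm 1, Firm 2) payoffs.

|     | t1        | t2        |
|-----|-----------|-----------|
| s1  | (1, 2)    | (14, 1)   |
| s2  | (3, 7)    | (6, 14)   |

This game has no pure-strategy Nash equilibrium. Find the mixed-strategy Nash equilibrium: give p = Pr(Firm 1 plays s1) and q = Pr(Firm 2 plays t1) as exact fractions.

p = 7/8, q = 4/5

Each player's mixing probability is pinned down by making the *other* player indifferent.
Firm 2 indifferent between t1 and t2: p·2 + (1−p)·7 = p·1 + (1−p)·14 ⟹ 7 + (-5)p = 14 + (-13)p ⟹ p = 7/8.
Firm 1 indifferent between s1 and s2: q·1 + (1−q)·14 = q·3 + (1−q)·6 ⟹ 14 + (-13)q = 6 + (-3)q ⟹ q = 4/5.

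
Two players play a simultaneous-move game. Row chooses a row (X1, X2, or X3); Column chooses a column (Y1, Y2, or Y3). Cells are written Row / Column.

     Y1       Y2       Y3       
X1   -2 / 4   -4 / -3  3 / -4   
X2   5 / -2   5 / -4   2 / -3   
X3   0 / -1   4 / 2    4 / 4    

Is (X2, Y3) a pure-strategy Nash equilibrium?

Holding Column at Y3: Row gets 2 from X2 but could get 4 by switching to X3. Row has a profitable deviation.

No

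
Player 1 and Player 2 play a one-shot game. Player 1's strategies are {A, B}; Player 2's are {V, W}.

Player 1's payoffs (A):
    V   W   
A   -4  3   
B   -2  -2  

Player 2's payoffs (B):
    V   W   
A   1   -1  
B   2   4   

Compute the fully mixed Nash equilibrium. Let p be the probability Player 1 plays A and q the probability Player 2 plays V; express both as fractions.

Each player's mixing probability is pinned down by making the *other* player indifferent.
Player 2 indifferent between V and W: p·1 + (1−p)·2 = p·(-1) + (1−p)·4 ⟹ 2 + (-1)p = 4 + (-5)p ⟹ p = 1/2.
Player 1 indifferent between A and B: q·(-4) + (1−q)·3 = q·(-2) + (1−q)·(-2) ⟹ 3 + (-7)q = (-2) + 0q ⟹ q = 5/7.

p = 1/2, q = 5/7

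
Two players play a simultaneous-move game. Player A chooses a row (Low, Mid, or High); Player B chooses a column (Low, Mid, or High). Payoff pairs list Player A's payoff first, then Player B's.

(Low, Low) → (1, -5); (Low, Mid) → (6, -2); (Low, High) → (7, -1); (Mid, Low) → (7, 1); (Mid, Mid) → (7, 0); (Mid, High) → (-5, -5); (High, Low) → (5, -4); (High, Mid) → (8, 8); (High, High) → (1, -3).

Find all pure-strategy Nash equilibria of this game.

(Low, High), (Mid, Low), and (High, Mid)

Check mutual best responses: a cell is a NE iff neither player can gain by unilaterally deviating.
Player A's best responses — vs Low: Mid (payoff 7); vs Mid: High (payoff 8); vs High: Low (payoff 7).
Player B's best responses — vs Low: High (payoff -1); vs Mid: Low (payoff 1); vs High: Mid (payoff 8).
Mutual best responses occur at (Low, High), (Mid, Low), and (High, Mid); at each, neither player gains by switching.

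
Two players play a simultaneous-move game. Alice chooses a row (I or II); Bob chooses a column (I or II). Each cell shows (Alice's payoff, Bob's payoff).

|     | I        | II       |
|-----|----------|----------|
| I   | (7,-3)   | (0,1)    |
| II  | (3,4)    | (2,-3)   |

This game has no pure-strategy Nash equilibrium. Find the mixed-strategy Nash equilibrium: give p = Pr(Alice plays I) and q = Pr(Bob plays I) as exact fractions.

In a mixed NE each player is indifferent between their pure strategies, so the opponent's mix sets the indifference.
Bob indifferent between I and II: p·(-3) + (1−p)·4 = p·1 + (1−p)·(-3) ⟹ 4 + (-7)p = (-3) + 4p ⟹ p = 7/11.
Alice indifferent between I and II: q·7 + (1−q)·0 = q·3 + (1−q)·2 ⟹ 0 + 7q = 2 + 1q ⟹ q = 1/3.

p = 7/11, q = 1/3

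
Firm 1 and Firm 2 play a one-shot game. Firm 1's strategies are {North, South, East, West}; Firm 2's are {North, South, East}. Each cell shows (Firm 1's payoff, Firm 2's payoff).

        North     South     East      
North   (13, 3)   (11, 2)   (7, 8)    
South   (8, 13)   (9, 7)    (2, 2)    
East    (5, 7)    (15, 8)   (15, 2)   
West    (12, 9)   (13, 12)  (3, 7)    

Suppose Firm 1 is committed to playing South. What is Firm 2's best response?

With Firm 1 fixed at South, Firm 2's payoffs are: North → 13, South → 7, East → 2.
The maximum is 13, achieved by North.

North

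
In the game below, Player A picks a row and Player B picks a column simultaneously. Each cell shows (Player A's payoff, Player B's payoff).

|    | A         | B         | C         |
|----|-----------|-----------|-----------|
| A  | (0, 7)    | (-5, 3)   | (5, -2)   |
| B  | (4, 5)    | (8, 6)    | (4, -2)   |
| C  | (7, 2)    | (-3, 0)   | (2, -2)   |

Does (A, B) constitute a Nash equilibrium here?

Holding Player B at B: Player A gets -5 from A but could get 8 by switching to B. Player A has a profitable deviation.

No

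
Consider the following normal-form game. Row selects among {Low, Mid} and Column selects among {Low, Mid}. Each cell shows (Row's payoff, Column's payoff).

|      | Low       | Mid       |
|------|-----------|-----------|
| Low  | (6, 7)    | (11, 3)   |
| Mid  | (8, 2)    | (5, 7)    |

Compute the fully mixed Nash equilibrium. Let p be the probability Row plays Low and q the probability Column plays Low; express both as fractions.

p = 5/9, q = 3/4

In a mixed NE each player is indifferent between their pure strategies, so the opponent's mix sets the indifference.
Column indifferent between Low and Mid: p·7 + (1−p)·2 = p·3 + (1−p)·7 ⟹ 2 + 5p = 7 + (-4)p ⟹ p = 5/9.
Row indifferent between Low and Mid: q·6 + (1−q)·11 = q·8 + (1−q)·5 ⟹ 11 + (-5)q = 5 + 3q ⟹ q = 3/4.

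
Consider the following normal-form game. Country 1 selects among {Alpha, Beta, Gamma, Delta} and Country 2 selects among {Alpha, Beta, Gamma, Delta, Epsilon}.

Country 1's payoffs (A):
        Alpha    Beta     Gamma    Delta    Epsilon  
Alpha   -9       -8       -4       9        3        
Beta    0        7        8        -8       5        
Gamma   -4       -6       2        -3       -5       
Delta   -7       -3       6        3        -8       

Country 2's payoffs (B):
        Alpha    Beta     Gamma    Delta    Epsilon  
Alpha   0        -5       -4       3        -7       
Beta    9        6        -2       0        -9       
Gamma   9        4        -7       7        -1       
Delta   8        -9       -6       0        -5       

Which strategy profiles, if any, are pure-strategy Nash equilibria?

(Alpha, Delta) and (Beta, Alpha)

A profile is a Nash equilibrium when each player is best-responding to the other.
Country 1's best responses — vs Alpha: Beta (payoff 0); vs Beta: Beta (payoff 7); vs Gamma: Beta (payoff 8); vs Delta: Alpha (payoff 9); vs Epsilon: Beta (payoff 5).
Country 2's best responses — vs Alpha: Delta (payoff 3); vs Beta: Alpha (payoff 9); vs Gamma: Alpha (payoff 9); vs Delta: Alpha (payoff 8).
Mutual best responses occur at (Alpha, Delta) and (Beta, Alpha); at each, neither player gains by switching.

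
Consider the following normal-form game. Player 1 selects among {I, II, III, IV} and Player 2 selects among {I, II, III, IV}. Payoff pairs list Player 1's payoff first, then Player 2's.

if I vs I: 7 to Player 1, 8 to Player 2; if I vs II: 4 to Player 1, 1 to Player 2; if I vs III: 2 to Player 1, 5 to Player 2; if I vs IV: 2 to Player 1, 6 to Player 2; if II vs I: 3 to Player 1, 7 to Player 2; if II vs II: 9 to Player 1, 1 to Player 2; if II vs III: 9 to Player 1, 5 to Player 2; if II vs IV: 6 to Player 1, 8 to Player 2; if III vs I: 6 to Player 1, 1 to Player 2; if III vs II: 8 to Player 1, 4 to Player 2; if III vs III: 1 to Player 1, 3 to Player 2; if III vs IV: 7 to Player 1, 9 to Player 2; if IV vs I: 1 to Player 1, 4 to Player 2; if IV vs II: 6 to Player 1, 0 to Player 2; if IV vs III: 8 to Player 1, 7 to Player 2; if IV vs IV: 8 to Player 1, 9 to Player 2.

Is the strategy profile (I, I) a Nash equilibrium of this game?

Holding Player 2 at I: Player 1 gets 7 from I, versus 3 from II, 6 from III, 1 from IV. No profitable deviation for Player 1.
Holding Player 1 at I: Player 2 gets 8 from I, versus 1 from II, 5 from III, 6 from IV. No profitable deviation for Player 2 either.

Yes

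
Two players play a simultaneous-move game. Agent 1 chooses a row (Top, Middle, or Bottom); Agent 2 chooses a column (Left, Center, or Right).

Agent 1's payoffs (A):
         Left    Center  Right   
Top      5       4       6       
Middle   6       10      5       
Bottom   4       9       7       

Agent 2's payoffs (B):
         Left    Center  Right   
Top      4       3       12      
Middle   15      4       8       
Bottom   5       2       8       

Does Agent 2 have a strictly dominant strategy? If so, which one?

Check whether one of Agent 2's strategies beats all alternatives regardless of what the opponent does.
Left is not dominant: against Top, Right gives 12 > 4.
Center is not dominant: against Top, Left gives 4 > 3.
Right is not dominant: against Middle, Left gives 15 > 8.
No single strategy is best against every opponent action.

No strictly dominant strategy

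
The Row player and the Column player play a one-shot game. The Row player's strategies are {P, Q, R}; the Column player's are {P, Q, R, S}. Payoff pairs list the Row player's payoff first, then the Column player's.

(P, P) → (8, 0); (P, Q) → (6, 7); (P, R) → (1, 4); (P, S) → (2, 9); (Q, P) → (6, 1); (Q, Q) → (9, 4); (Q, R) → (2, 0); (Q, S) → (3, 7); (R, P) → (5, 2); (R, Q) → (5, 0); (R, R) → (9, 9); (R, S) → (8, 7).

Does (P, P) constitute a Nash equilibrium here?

No

Holding the Column player at P: the Row player gets 8 from P, versus 6 from Q, 5 from R. No profitable deviation for the Row player.
Holding the Row player at P: the Column player gets 0 from P but could get 9 by switching to S. The Column player has a profitable deviation.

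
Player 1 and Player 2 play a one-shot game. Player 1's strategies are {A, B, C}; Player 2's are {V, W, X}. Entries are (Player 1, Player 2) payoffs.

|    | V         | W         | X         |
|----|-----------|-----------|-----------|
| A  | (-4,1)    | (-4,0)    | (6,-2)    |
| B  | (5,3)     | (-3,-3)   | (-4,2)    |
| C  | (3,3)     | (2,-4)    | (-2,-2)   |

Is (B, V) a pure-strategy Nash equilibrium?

Yes

Holding Player 2 at V: Player 1 gets 5 from B, versus -4 from A, 3 from C. No profitable deviation for Player 1.
Holding Player 1 at B: Player 2 gets 3 from V, versus -3 from W, 2 from X. No profitable deviation for Player 2 either.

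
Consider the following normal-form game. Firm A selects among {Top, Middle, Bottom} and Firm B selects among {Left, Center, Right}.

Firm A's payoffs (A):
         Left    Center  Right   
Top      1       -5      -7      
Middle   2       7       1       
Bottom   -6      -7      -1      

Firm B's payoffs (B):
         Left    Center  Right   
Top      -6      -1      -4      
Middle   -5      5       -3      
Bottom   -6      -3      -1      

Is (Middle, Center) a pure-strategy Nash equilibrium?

Holding Firm B at Center: Firm A gets 7 from Middle, versus -5 from Top, -7 from Bottom. No profitable deviation for Firm A.
Holding Firm A at Middle: Firm B gets 5 from Center, versus -5 from Left, -3 from Right. No profitable deviation for Firm B either.

Yes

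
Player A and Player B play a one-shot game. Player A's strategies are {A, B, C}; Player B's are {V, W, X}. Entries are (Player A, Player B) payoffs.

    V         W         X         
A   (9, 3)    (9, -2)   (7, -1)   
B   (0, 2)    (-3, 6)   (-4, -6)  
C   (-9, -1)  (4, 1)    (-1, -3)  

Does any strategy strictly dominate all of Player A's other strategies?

A

A strategy is strictly dominant if it gives Player A a strictly higher payoff than every other strategy, against every choice by the opponent.
A strictly dominates: vs V: 9 > each of {0, -9}; vs W: 9 > each of {-3, 4}; vs X: 7 > each of {-4, -1}.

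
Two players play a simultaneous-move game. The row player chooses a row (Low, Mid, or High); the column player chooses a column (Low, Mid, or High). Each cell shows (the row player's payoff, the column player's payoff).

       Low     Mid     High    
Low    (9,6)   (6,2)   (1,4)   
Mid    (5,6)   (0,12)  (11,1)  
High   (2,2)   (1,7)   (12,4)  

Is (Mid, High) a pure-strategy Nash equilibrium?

Holding the column player at High: the row player gets 11 from Mid but could get 12 by switching to High. The row player has a profitable deviation.

No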